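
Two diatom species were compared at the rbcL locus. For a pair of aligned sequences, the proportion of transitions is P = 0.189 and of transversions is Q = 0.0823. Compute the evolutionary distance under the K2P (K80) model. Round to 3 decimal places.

Under the Kimura two-parameter model, d = −½ ln(1 − 2P − Q) − ¼ ln(1 − 2Q).
1 − 2P − Q = 0.5397, giving −½ ln(0.5397) = 0.308371.
1 − 2Q = 0.8354, giving −¼ ln(0.8354) = 0.044961.
d = 0.308371 + 0.044961 = 0.353332.

0.353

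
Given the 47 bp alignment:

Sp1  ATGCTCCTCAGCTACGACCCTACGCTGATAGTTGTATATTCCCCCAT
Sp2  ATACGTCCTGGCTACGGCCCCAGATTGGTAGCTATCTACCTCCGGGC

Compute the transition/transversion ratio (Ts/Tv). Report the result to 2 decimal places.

3.40

Transitions are A↔G and C↔T; transversions are all other mismatches.
Transitions: 17. Transversions: 5.
R = 17/5 = 3.40.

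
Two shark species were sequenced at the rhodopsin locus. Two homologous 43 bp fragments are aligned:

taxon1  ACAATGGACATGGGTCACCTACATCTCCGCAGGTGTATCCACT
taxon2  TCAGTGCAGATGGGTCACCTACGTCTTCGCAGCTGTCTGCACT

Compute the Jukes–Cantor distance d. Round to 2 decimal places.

0.25

The sequences differ at 9 of 43 sites (1, 4, 7, 9, 23, 27, 33, 37, 39), so p = 9/43 ≈ 0.209302.
d = −(3/4) ln(1 − 4p/3) = −0.75 ln(1 − 0.279069) = −0.75 ln(0.720931)
  = −0.75 × (-0.327212) = 0.245409 substitutions/site.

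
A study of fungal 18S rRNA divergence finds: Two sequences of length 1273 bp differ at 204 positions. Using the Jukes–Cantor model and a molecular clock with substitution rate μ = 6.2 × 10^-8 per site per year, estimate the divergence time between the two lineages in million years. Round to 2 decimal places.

p = 204/1273 ≈ 0.160251.
d = −(3/4) ln(1 − 4p/3) = −0.75 ln(1 − 0.213668) = −0.75 ln(0.786332)
  = −0.75 × (-0.240376) = 0.180282 substitutions/site.
Under a molecular clock d = 2μt, so t = d/(2μ) = 0.180282 / (2 × 6.2 × 10^-8) = 1.45 million years.

1.45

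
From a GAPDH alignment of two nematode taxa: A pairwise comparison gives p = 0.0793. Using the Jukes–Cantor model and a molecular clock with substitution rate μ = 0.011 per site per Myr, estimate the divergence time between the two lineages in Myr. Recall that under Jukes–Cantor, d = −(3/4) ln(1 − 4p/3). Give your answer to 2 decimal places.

3.81

d = −(3/4) ln(1 − 4p/3) = −0.75 ln(1 − 0.105733) = −0.75 ln(0.894267)
  = −0.75 × (-0.111751) = 0.083813 substitutions/site.
Under a molecular clock d = 2μt, so t = d/(2μ) = 0.083813 / (2 × 0.011) = 3.81 Myr.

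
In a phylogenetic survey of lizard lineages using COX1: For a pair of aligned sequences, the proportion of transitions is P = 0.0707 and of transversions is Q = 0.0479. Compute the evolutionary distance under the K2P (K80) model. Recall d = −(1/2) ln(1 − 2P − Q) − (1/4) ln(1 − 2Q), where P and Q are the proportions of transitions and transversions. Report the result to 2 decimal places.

0.13

Under the Kimura two-parameter model, d = −½ ln(1 − 2P − Q) − ¼ ln(1 − 2Q).
1 − 2P − Q = 0.8107, giving −½ ln(0.8107) = 0.104929.
1 − 2Q = 0.9042, giving −¼ ln(0.9042) = 0.025176.
d = 0.104929 + 0.025176 = 0.130105.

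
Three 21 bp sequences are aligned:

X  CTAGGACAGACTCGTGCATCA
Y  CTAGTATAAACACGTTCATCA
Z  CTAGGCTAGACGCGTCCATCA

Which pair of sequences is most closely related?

X and Z

X–Y: 5/21 differ, p = 0.238, d = 0.286.
X–Z: 4/21 differ, p = 0.190, d = 0.220.
Y–Z: 5/21 differ, p = 0.238, d = 0.286.
The smallest distance is between X and Z.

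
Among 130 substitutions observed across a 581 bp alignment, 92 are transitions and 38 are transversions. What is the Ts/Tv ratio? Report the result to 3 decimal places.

R = 92/38 = 2.421052… ≈ 2.421 (to 3 d.p.).

2.421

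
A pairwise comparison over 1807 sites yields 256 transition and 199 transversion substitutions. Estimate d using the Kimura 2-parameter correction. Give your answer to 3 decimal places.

P = 256/1807 ≈ 0.141671 and Q = 199/1807 ≈ 0.110127.
Under the Kimura two-parameter model, d = −½ ln(1 − 2P − Q) − ¼ ln(1 − 2Q).
1 − 2P − Q = 0.606531, giving −½ ln(0.606531) = 0.250000.
1 − 2Q = 0.779746, giving −¼ ln(0.779746) = 0.062197.
d = 0.250000 + 0.062197 = 0.312197.

0.312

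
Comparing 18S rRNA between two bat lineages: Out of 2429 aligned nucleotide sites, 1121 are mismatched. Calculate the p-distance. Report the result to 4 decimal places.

0.4615

p = 1121/2429 = 0.461506… ≈ 0.4615 (to 4 d.p.).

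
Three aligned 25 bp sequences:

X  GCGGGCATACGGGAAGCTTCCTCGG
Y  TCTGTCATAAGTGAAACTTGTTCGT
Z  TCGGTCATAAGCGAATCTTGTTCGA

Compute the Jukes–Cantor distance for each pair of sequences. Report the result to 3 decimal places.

d(X,Y) = 0.490, d(X,Z) = 0.417, d(Y,Z) = 0.180

X–Y: 9/25 sites differ → p = 0.36, d = −0.75 ln(1 − 0.48) = 0.490445 ≈ 0.490.
X–Z: 8/25 sites differ → p = 0.32, d = −0.75 ln(1 − 0.426667) = 0.417216 ≈ 0.417.
Y–Z: 4/25 sites differ → p = 0.16, d = −0.75 ln(1 − 0.213333) = 0.179963 ≈ 0.180.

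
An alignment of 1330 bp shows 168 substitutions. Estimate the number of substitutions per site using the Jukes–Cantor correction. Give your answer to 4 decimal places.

0.1383

p = 168/1330 ≈ 0.126316.
d = −(3/4) ln(1 − 4p/3) = −0.75 ln(1 − 0.168421) = −0.75 ln(0.831579)
  = −0.75 × (-0.184429) = 0.138322 substitutions/site.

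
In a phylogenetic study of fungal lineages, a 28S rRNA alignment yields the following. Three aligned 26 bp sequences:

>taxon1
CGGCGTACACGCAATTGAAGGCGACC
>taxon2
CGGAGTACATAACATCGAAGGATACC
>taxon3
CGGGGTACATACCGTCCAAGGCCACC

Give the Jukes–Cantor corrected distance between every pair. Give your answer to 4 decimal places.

taxon1–taxon2: 8/26 sites differ → p ≈ 0.307692, d = −0.75 ln(1 − 0.410256) = 0.396050 ≈ 0.3961.
taxon1–taxon3: 8/26 sites differ → p ≈ 0.307692, d = −0.75 ln(1 − 0.410256) = 0.396050 ≈ 0.3961.
taxon2–taxon3: 6/26 sites differ → p ≈ 0.230769, d = −0.75 ln(1 − 0.307692) = 0.275793 ≈ 0.2758.

d(taxon1,taxon2) = 0.3961, d(taxon1,taxon3) = 0.3961, d(taxon2,taxon3) = 0.2758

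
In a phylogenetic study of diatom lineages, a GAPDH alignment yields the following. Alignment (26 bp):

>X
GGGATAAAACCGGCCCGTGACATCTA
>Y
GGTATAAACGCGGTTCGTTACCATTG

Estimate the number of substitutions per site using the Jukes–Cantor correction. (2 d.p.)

0.54

The sequences differ at 10 of 26 sites (3, 9, 10, 14, 15, 19, 22, 23, 24, 26), so p = 10/26 ≈ 0.384615.
d = −(3/4) ln(1 − 4p/3) = −0.75 ln(1 − 0.51282) = −0.75 ln(0.48718)
  = −0.75 × (-0.719122) = 0.539342 substitutions/site.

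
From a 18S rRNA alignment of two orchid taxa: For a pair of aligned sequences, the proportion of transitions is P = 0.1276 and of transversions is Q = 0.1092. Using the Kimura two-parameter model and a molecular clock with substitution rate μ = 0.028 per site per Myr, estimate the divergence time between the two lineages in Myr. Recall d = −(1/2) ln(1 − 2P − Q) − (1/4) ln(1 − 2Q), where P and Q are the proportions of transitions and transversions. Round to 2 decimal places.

5.15

Under the Kimura two-parameter model, d = −½ ln(1 − 2P − Q) − ¼ ln(1 − 2Q).
1 − 2P − Q = 0.6356, giving −½ ln(0.6356) = 0.226593.
1 − 2Q = 0.7816, giving −¼ ln(0.7816) = 0.061603.
d = 0.226593 + 0.061603 = 0.288196.
Under a molecular clock d = 2μt, so t = d/(2μ) = 0.288196 / (2 × 0.028) = 5.15 Myr.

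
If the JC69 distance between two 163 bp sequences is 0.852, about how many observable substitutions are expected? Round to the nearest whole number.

83

Invert JC69: p = (3/4)(1 − e^(−4d/3)) = 0.75 × (1 − e^(-1.136)) = 0.75 × (1 − 0.321101) = 0.509174.
Expected differing sites = pL ≈ 0.509174 × 163 = 82.995362 ≈ 83.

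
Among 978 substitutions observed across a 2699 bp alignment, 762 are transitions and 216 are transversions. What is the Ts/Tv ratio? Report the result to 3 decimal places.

R = 762/216 = 3.527777… ≈ 3.528 (to 3 d.p.).

3.528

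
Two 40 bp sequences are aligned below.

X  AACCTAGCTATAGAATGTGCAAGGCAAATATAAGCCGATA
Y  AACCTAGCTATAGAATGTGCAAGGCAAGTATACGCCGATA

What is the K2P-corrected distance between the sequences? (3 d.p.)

0.052

Of 40 sites, 1 differences are transitions and 1 are transversions, so P = 1/40 = 0.025 and Q = 1/40 = 0.025.
Under the Kimura two-parameter model, d = −½ ln(1 − 2P − Q) − ¼ ln(1 − 2Q).
1 − 2P − Q = 0.925, giving −½ ln(0.925) = 0.038981.
1 − 2Q = 0.95, giving −¼ ln(0.95) = 0.012823.
d = 0.038981 + 0.012823 = 0.051804.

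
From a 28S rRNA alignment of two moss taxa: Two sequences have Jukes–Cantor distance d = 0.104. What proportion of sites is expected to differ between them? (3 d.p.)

0.097

p = (3/4)(1 − e^(−4d/3)) = 0.75 × (1 − e^(-0.138667)) = 0.75 × (1 − 0.870518) = 0.097112.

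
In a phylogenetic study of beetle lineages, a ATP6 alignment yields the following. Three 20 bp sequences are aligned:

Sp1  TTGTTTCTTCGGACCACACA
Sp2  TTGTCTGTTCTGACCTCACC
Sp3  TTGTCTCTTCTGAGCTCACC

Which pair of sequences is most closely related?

Sp2 and Sp3

Sp1–Sp2: 5/20 differ, p = 0.250, d = 0.304.
Sp1–Sp3: 5/20 differ, p = 0.250, d = 0.304.
Sp2–Sp3: 2/20 differ, p = 0.100, d = 0.107.
The smallest distance is between Sp2 and Sp3.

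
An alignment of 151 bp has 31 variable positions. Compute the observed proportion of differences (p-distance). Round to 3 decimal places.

0.205

p = 31/151 = 0.205298… ≈ 0.205 (to 3 d.p.).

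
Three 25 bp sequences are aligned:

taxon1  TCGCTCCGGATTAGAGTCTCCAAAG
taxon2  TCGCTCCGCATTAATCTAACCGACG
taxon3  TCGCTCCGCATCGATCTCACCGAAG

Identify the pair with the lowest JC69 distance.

taxon2 and taxon3

taxon1–taxon2: 8/25 differ, p = 0.320, d = 0.417.
taxon1–taxon3: 8/25 differ, p = 0.320, d = 0.417.
taxon2–taxon3: 4/25 differ, p = 0.160, d = 0.180.
The smallest distance is between taxon2 and taxon3.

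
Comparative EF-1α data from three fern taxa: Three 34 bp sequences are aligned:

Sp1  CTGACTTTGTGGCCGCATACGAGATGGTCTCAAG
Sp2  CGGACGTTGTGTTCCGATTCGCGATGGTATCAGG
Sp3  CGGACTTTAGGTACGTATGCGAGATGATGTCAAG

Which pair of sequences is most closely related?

Sp1 and Sp3

Sp1–Sp2: 10/34 differ, p = 0.294, d = 0.373.
Sp1–Sp3: 9/34 differ, p = 0.265, d = 0.326.
Sp2–Sp3: 11/34 differ, p = 0.324, d = 0.423.
The smallest distance is between Sp1 and Sp3.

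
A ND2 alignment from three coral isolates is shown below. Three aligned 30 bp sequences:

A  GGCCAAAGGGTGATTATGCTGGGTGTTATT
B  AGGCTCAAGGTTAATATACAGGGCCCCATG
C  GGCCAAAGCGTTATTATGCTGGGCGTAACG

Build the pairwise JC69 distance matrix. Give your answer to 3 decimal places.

A–B: 14/30 sites differ → p ≈ 0.466667, d = −0.75 ln(1 − 0.622223) = 0.730088 ≈ 0.730.
A–C: 6/30 sites differ → p = 0.2, d = −0.75 ln(1 − 0.266667) = 0.232617 ≈ 0.233.
B–C: 13/30 sites differ → p ≈ 0.433333, d = −0.75 ln(1 − 0.577777) = 0.646666 ≈ 0.647.

d(A,B) = 0.730, d(A,C) = 0.233, d(B,C) = 0.647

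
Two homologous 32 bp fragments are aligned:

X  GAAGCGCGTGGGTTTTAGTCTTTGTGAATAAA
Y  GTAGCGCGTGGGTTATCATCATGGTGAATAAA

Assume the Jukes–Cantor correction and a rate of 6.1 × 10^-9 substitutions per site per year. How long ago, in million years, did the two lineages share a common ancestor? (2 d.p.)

17.69

The sequences differ at 6 of 32 sites (2, 15, 17, 18, 21, 23), so p = 6/32 = 0.1875.
d = −(3/4) ln(1 − 4p/3) = −0.75 ln(1 − 0.25) = −0.75 ln(0.75)
  = −0.75 × (-0.287682) = 0.215762 substitutions/site.
Under a molecular clock d = 2μt, so t = d/(2μ) = 0.215762 / (2 × 6.1 × 10^-9) = 17.69 million years.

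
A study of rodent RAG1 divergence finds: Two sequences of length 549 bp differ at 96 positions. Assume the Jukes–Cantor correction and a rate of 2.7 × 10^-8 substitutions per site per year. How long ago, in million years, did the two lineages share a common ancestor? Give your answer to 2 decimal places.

3.69

p = 96/549 ≈ 0.174863.
d = −(3/4) ln(1 − 4p/3) = −0.75 ln(1 − 0.233151) = −0.75 ln(0.766849)
  = −0.75 × (-0.265465) = 0.199099 substitutions/site.
Under a molecular clock d = 2μt, so t = d/(2μ) = 0.199099 / (2 × 2.7 × 10^-8) = 3.69 million years.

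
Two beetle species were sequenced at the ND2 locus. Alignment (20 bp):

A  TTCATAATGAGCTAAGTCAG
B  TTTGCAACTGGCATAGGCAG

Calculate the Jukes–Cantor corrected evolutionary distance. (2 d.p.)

The sequences differ at 9 of 20 sites (3, 4, 5, 8, 9, 10, 13, 14, 17), so p = 9/20 = 0.45.
d = −(3/4) ln(1 − 4p/3) = −0.75 ln(1 − 0.6) = −0.75 ln(0.4)
  = −0.75 × (-0.916291) = 0.687218 substitutions/site.

0.69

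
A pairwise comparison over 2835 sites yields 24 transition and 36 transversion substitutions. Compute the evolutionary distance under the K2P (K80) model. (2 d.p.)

0.02

P = 24/2835 ≈ 0.008466 and Q = 36/2835 ≈ 0.012698.
Under the Kimura two-parameter model, d = −½ ln(1 − 2P − Q) − ¼ ln(1 − 2Q).
1 − 2P − Q = 0.97037, giving −½ ln(0.97037) = 0.015039.
1 − 2Q = 0.974604, giving −¼ ln(0.974604) = 0.006431.
d = 0.015039 + 0.006431 = 0.021470.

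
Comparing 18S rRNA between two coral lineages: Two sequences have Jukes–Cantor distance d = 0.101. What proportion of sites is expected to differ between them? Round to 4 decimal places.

0.0945

p = (3/4)(1 − e^(−4d/3)) = 0.75 × (1 − e^(-0.134667)) = 0.75 × (1 − 0.874007) = 0.094495.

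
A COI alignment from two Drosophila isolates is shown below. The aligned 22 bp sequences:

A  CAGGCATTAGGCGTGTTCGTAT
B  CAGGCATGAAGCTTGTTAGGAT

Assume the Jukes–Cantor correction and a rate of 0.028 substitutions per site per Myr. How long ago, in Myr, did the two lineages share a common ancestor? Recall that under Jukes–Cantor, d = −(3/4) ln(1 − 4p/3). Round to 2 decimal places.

The sequences differ at 5 of 22 sites (8, 10, 13, 18, 20), so p = 5/22 ≈ 0.227273.
d = −(3/4) ln(1 − 4p/3) = −0.75 ln(1 − 0.303031) = −0.75 ln(0.696969)
  = −0.75 × (-0.361014) = 0.270761 substitutions/site.
Under a molecular clock d = 2μt, so t = d/(2μ) = 0.270761 / (2 × 0.028) = 4.84 Myr.

4.84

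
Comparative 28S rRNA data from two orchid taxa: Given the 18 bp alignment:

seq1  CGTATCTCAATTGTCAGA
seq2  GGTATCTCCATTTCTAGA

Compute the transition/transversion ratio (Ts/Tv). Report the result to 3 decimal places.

0.667

Transitions are A↔G and C↔T; transversions are all other mismatches.
Transitions: 2. Transversions: 3.
R = 2/3 = 0.666666… ≈ 0.667 (to 3 d.p.).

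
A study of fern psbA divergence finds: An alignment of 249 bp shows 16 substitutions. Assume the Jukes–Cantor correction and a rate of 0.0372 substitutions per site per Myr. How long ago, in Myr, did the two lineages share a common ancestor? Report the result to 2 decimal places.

p = 16/249 ≈ 0.064257.
d = −(3/4) ln(1 − 4p/3) = −0.75 ln(1 − 0.085676) = −0.75 ln(0.914324)
  = −0.75 × (-0.089570) = 0.067178 substitutions/site.
Under a molecular clock d = 2μt, so t = d/(2μ) = 0.067178 / (2 × 0.0372) = 0.90 Myr.

0.90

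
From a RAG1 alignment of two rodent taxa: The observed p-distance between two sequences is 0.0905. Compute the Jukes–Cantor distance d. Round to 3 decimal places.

0.096

d = −(3/4) ln(1 − 4p/3) = −0.75 ln(1 − 0.120667) = −0.75 ln(0.879333)
  = −0.75 × (-0.128592) = 0.096444 substitutions/site.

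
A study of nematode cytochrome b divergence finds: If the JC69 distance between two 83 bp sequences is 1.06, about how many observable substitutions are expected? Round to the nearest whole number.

Invert JC69: p = (3/4)(1 − e^(−4d/3)) = 0.75 × (1 − e^(-1.413333)) = 0.75 × (1 − 0.243331) = 0.567502.
Expected differing sites = pL ≈ 0.567502 × 83 = 47.102666 ≈ 47.

47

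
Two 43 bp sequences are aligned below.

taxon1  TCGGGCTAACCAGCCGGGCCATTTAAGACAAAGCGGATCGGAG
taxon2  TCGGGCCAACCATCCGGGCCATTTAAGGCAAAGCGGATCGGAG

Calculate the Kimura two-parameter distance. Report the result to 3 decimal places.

Of 43 sites, 2 differences are transitions and 1 are transversions, so P = 2/43 ≈ 0.046512 and Q = 1/43 ≈ 0.023256.
Under the Kimura two-parameter model, d = −½ ln(1 − 2P − Q) − ¼ ln(1 − 2Q).
1 − 2P − Q = 0.88372, giving −½ ln(0.88372) = 0.061808.
1 − 2Q = 0.953488, giving −¼ ln(0.953488) = 0.011907.
d = 0.061808 + 0.011907 = 0.073715.

0.074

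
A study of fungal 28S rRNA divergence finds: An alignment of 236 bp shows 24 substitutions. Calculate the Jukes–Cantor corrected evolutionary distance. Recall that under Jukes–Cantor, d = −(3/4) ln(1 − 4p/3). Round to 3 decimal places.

p = 24/236 ≈ 0.101695.
d = −(3/4) ln(1 − 4p/3) = −0.75 ln(1 − 0.135593) = −0.75 ln(0.864407)
  = −0.75 × (-0.145712) = 0.109284 substitutions/site.

0.109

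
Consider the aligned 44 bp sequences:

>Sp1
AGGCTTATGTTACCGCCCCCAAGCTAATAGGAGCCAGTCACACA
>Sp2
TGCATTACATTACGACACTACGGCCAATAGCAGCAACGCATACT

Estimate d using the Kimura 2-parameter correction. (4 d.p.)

0.6440

Of 44 sites, 7 differences are transitions and 12 are transversions, so P = 7/44 ≈ 0.159091 and Q = 12/44 ≈ 0.272727.
Under the Kimura two-parameter model, d = −½ ln(1 − 2P − Q) − ¼ ln(1 − 2Q).
1 − 2P − Q = 0.409091, giving −½ ln(0.409091) = 0.446909.
1 − 2Q = 0.454546, giving −¼ ln(0.454546) = 0.197114.
d = 0.446909 + 0.197114 = 0.644023.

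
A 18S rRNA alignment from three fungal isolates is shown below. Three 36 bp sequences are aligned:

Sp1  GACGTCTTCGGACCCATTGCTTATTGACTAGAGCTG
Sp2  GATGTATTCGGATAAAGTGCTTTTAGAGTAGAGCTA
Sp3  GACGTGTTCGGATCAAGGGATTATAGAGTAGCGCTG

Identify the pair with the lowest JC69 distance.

Sp1–Sp2: 10/36 differ, p = 0.278, d = 0.347.
Sp1–Sp3: 9/36 differ, p = 0.250, d = 0.304.
Sp2–Sp3: 8/36 differ, p = 0.222, d = 0.264.
The smallest distance is between Sp2 and Sp3.

Sp2 and Sp3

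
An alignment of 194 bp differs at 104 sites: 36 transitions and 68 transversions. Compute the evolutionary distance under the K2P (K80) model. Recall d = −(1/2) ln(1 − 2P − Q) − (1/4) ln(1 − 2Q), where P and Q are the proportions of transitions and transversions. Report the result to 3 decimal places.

0.941

P = 36/194 ≈ 0.185567 and Q = 68/194 ≈ 0.350515.
Under the Kimura two-parameter model, d = −½ ln(1 − 2P − Q) − ¼ ln(1 − 2Q).
1 − 2P − Q = 0.278351, giving −½ ln(0.278351) = 0.639436.
1 − 2Q = 0.29897, giving −¼ ln(0.29897) = 0.301853.
d = 0.639436 + 0.301853 = 0.941289.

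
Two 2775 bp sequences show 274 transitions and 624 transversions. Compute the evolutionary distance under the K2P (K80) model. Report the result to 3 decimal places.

P = 274/2775 ≈ 0.098739 and Q = 624/2775 ≈ 0.224865.
Under the Kimura two-parameter model, d = −½ ln(1 − 2P − Q) − ¼ ln(1 − 2Q).
1 − 2P − Q = 0.577657, giving −½ ln(0.577657) = 0.274388.
1 − 2Q = 0.55027, giving −¼ ln(0.55027) = 0.149337.
d = 0.274388 + 0.149337 = 0.423725.

0.424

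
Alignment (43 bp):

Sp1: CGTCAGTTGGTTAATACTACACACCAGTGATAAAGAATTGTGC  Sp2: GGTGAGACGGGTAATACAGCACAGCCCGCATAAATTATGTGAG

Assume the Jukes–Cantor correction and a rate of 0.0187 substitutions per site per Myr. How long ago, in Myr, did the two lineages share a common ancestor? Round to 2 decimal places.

The sequences differ at 19 of 43 sites, so p = 19/43 ≈ 0.44186.
d = −(3/4) ln(1 − 4p/3) = −0.75 ln(1 − 0.589147) = −0.75 ln(0.410853)
  = −0.75 × (-0.889520) = 0.667140 substitutions/site.
Under a molecular clock d = 2μt, so t = d/(2μ) = 0.667140 / (2 × 0.0187) = 17.84 Myr.

17.84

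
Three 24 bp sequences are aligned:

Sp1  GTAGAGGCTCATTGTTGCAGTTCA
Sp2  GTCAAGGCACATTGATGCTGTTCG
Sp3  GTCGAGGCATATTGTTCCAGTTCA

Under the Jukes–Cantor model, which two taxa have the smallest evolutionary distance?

Sp1–Sp2: 6/24 differ, p = 0.250, d = 0.304.
Sp1–Sp3: 4/24 differ, p = 0.167, d = 0.188.
Sp2–Sp3: 6/24 differ, p = 0.250, d = 0.304.
The smallest distance is between Sp1 and Sp3.

Sp1 and Sp3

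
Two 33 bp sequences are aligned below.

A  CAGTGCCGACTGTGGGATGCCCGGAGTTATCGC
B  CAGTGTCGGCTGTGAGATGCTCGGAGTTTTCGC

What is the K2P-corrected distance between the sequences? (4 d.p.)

Of 33 sites, 4 differences are transitions and 1 are transversions, so P = 4/33 ≈ 0.121212 and Q = 1/33 ≈ 0.030303.
Under the Kimura two-parameter model, d = −½ ln(1 − 2P − Q) − ¼ ln(1 − 2Q).
1 − 2P − Q = 0.727273, giving −½ ln(0.727273) = 0.159227.
1 − 2Q = 0.939394, giving −¼ ln(0.939394) = 0.015630.
d = 0.159227 + 0.015630 = 0.174857.

0.1749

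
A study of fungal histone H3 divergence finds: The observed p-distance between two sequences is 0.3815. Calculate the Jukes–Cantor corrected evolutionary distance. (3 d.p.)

d = −(3/4) ln(1 − 4p/3) = −0.75 ln(1 − 0.508667) = −0.75 ln(0.491333)
  = −0.75 × (-0.710633) = 0.532975 substitutions/site.

0.533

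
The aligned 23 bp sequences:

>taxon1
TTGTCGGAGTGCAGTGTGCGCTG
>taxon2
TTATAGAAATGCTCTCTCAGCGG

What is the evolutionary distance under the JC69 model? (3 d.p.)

The sequences differ at 10 of 23 sites (3, 5, 7, 9, 13, 14, 16, 18, 19, 22), so p = 10/23 ≈ 0.434783.
d = −(3/4) ln(1 − 4p/3) = −0.75 ln(1 − 0.579711) = −0.75 ln(0.420289)
  = −0.75 × (-0.866813) = 0.650110 substitutions/site.

0.650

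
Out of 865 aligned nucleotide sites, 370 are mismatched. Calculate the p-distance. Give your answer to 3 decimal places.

0.428

p = 370/865 = 0.427745… ≈ 0.428 (to 3 d.p.).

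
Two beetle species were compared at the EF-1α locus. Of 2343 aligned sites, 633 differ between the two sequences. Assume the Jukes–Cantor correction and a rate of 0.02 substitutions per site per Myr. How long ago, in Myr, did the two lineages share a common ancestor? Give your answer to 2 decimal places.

p = 633/2343 ≈ 0.270166.
d = −(3/4) ln(1 − 4p/3) = −0.75 ln(1 − 0.360221) = −0.75 ln(0.639779)
  = −0.75 × (-0.446632) = 0.334974 substitutions/site.
Under a molecular clock d = 2μt, so t = d/(2μ) = 0.334974 / (2 × 0.02) = 8.37 Myr.

8.37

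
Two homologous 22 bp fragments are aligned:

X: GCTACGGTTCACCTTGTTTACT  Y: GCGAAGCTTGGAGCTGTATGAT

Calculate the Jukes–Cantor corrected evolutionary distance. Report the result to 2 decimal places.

The sequences differ at 11 of 22 sites, so p = 11/22 = 0.5.
d = −(3/4) ln(1 − 4p/3) = −0.75 ln(1 − 0.666667) = −0.75 ln(0.333333)
  = −0.75 × (-1.098613) = 0.823960 substitutions/site.

0.82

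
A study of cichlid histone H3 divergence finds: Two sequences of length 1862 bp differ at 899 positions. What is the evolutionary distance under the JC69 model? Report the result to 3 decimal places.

p = 899/1862 ≈ 0.482814.
d = −(3/4) ln(1 − 4p/3) = −0.75 ln(1 − 0.643752) = −0.75 ln(0.356248)
  = −0.75 × (-1.032128) = 0.774096 substitutions/site.

0.774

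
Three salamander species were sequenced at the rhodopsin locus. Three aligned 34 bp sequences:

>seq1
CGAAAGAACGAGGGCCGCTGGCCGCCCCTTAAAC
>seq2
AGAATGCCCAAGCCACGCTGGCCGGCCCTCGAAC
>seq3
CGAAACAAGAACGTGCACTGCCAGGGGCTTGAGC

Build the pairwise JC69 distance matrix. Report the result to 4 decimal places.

d(seq1,seq2) = 0.4234, d(seq1,seq3) = 0.5972, d(seq2,seq3) = 0.8240

seq1–seq2: 11/34 sites differ → p ≈ 0.323529, d = −0.75 ln(1 − 0.431372) = 0.423397 ≈ 0.4234.
seq1–seq3: 14/34 sites differ → p ≈ 0.411765, d = −0.75 ln(1 − 0.54902) = 0.597249 ≈ 0.5972.
seq2–seq3: 17/34 sites differ → p = 0.5, d = −0.75 ln(1 − 0.666667) = 0.823960 ≈ 0.8240.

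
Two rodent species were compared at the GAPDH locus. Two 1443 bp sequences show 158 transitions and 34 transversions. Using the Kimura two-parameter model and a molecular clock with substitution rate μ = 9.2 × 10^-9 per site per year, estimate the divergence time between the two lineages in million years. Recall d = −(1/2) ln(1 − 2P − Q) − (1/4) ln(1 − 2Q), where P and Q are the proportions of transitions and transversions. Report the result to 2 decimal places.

8.20

P = 158/1443 ≈ 0.109494 and Q = 34/1443 ≈ 0.023562.
Under the Kimura two-parameter model, d = −½ ln(1 − 2P − Q) − ¼ ln(1 − 2Q).
1 − 2P − Q = 0.75745, giving −½ ln(0.75745) = 0.138899.
1 − 2Q = 0.952876, giving −¼ ln(0.952876) = 0.012068.
d = 0.138899 + 0.012068 = 0.150967.
Under a molecular clock d = 2μt, so t = d/(2μ) = 0.150967 / (2 × 9.2 × 10^-9) = 8.20 million years.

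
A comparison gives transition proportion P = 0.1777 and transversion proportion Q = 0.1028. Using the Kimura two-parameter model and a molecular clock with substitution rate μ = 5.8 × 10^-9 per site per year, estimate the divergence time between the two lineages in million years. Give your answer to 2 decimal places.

31.38

Under the Kimura two-parameter model, d = −½ ln(1 − 2P − Q) − ¼ ln(1 − 2Q).
1 − 2P − Q = 0.5418, giving −½ ln(0.5418) = 0.306429.
1 − 2Q = 0.7944, giving −¼ ln(0.7944) = 0.057542.
d = 0.306429 + 0.057542 = 0.363971.
Under a molecular clock d = 2μt, so t = d/(2μ) = 0.363971 / (2 × 5.8 × 10^-9) = 31.38 million years.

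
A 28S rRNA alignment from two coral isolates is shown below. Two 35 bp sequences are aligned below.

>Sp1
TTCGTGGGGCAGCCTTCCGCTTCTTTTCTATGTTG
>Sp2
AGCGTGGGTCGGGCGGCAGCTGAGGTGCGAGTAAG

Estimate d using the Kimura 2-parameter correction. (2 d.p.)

1.28

Of 35 sites, 1 differences are transitions and 17 are transversions, so P = 1/35 ≈ 0.028571 and Q = 17/35 ≈ 0.485714.
Under the Kimura two-parameter model, d = −½ ln(1 − 2P − Q) − ¼ ln(1 − 2Q).
1 − 2P − Q = 0.457144, giving −½ ln(0.457144) = 0.391378.
1 − 2Q = 0.028572, giving −¼ ln(0.028572) = 0.888832.
d = 0.391378 + 0.888832 = 1.280210.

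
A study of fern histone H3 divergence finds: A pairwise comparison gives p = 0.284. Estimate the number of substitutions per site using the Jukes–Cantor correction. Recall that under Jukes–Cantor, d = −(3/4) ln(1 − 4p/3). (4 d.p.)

0.3569

d = −(3/4) ln(1 − 4p/3) = −0.75 ln(1 − 0.378667) = −0.75 ln(0.621333)
  = −0.75 × (-0.475888) = 0.356916 substitutions/site.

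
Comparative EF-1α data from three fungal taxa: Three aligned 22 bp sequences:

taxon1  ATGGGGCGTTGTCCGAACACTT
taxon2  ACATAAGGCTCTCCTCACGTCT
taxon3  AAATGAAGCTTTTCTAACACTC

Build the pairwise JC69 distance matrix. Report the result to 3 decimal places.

d(taxon1,taxon2) = 1.163, d(taxon1,taxon3) = 0.699, d(taxon2,taxon3) = 0.699

taxon1–taxon2: 13/22 sites differ → p ≈ 0.590909, d = −0.75 ln(1 − 0.787879) = 1.162949 ≈ 1.163.
taxon1–taxon3: 10/22 sites differ → p ≈ 0.454545, d = −0.75 ln(1 − 0.60606) = 0.698667 ≈ 0.699.
taxon2–taxon3: 10/22 sites differ → p ≈ 0.454545, d = −0.75 ln(1 − 0.60606) = 0.698667 ≈ 0.699.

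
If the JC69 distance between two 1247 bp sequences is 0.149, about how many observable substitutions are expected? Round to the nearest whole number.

Invert JC69: p = (3/4)(1 − e^(−4d/3)) = 0.75 × (1 − e^(-0.198667)) = 0.75 × (1 − 0.819823) = 0.135133.
Expected differing sites = pL ≈ 0.135133 × 1247 = 168.510851 ≈ 169.

169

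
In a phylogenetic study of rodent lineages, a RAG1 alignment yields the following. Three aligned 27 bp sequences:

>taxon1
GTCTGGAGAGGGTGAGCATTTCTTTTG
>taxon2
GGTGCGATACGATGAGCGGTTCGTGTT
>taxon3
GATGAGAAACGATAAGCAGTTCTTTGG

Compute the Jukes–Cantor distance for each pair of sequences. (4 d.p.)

d(taxon1,taxon2) = 0.6735, d(taxon1,taxon3) = 0.5107, d(taxon2,taxon3) = 0.4408

taxon1–taxon2: 12/27 sites differ → p ≈ 0.444444, d = −0.75 ln(1 − 0.592592) = 0.673455 ≈ 0.6735.
taxon1–taxon3: 10/27 sites differ → p ≈ 0.37037, d = −0.75 ln(1 − 0.493827) = 0.510658 ≈ 0.5107.
taxon2–taxon3: 9/27 sites differ → p ≈ 0.333333, d = −0.75 ln(1 − 0.444444) = 0.440839 ≈ 0.4408.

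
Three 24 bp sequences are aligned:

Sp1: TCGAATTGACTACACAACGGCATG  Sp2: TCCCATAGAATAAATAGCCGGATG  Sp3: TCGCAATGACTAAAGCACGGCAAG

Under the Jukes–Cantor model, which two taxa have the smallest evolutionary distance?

Sp1–Sp2: 9/24 differ, p = 0.375, d = 0.520.
Sp1–Sp3: 6/24 differ, p = 0.250, d = 0.304.
Sp2–Sp3: 10/24 differ, p = 0.417, d = 0.608.
The smallest distance is between Sp1 and Sp3.

Sp1 and Sp3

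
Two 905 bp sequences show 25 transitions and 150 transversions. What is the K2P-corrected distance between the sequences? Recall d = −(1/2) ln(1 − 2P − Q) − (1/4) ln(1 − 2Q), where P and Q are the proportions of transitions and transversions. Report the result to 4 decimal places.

P = 25/905 ≈ 0.027624 and Q = 150/905 ≈ 0.165746.
Under the Kimura two-parameter model, d = −½ ln(1 − 2P − Q) − ¼ ln(1 − 2Q).
1 − 2P − Q = 0.779006, giving −½ ln(0.779006) = 0.124868.
1 − 2Q = 0.668508, giving −¼ ln(0.668508) = 0.100677.
d = 0.124868 + 0.100677 = 0.225545.

0.2255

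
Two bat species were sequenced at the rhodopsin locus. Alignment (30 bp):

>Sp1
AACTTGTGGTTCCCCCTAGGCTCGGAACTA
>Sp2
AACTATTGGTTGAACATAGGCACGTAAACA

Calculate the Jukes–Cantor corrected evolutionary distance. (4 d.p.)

The sequences differ at 10 of 30 sites (5, 6, 12, 13, 14, 16, 22, 25, 28, 29), so p = 10/30 ≈ 0.333333.
d = −(3/4) ln(1 − 4p/3) = −0.75 ln(1 − 0.444444) = −0.75 ln(0.555556)
  = −0.75 × (-0.587786) = 0.440840 substitutions/site.

0.4408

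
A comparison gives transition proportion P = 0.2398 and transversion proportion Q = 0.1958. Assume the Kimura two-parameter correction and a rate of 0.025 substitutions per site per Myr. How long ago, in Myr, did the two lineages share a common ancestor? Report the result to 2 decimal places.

Under the Kimura two-parameter model, d = −½ ln(1 − 2P − Q) − ¼ ln(1 − 2Q).
1 − 2P − Q = 0.3246, giving −½ ln(0.3246) = 0.562581.
1 − 2Q = 0.6084, giving −¼ ln(0.6084) = 0.124231.
d = 0.562581 + 0.124231 = 0.686812.
Under a molecular clock d = 2μt, so t = d/(2μ) = 0.686812 / (2 × 0.025) = 13.74 Myr.

13.74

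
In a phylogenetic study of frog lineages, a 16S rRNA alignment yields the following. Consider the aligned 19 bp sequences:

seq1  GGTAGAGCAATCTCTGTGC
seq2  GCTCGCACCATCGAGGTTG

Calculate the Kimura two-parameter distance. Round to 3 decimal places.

Of 19 sites, 1 differences are transitions and 9 are transversions, so P = 1/19 ≈ 0.052632 and Q = 9/19 ≈ 0.473684.
Under the Kimura two-parameter model, d = −½ ln(1 − 2P − Q) − ¼ ln(1 − 2Q).
1 − 2P − Q = 0.421052, giving −½ ln(0.421052) = 0.432499.
1 − 2Q = 0.052632, giving −¼ ln(0.052632) = 0.736108.
d = 0.432499 + 0.736108 = 1.168607.

1.169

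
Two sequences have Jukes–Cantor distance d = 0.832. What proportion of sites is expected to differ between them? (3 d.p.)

p = (3/4)(1 − e^(−4d/3)) = 0.75 × (1 − e^(-1.109333)) = 0.75 × (1 − 0.329779) = 0.502666.

0.503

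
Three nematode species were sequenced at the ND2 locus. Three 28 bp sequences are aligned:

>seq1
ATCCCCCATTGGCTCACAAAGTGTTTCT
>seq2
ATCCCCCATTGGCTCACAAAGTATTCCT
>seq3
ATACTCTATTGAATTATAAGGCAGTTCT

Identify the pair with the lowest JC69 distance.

seq1–seq2: 2/28 differ, p = 0.071, d = 0.075.
seq1–seq3: 11/28 differ, p = 0.393, d = 0.556.
seq2–seq3: 11/28 differ, p = 0.393, d = 0.556.
The smallest distance is between seq1 and seq2.

seq1 and seq2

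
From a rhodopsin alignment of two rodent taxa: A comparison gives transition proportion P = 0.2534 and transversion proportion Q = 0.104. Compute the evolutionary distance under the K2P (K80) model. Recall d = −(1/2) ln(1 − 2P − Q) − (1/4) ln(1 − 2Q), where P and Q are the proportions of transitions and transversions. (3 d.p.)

0.530

Under the Kimura two-parameter model, d = −½ ln(1 − 2P − Q) − ¼ ln(1 − 2Q).
1 − 2P − Q = 0.3892, giving −½ ln(0.3892) = 0.471831.
1 − 2Q = 0.792, giving −¼ ln(0.792) = 0.058298.
d = 0.471831 + 0.058298 = 0.530129.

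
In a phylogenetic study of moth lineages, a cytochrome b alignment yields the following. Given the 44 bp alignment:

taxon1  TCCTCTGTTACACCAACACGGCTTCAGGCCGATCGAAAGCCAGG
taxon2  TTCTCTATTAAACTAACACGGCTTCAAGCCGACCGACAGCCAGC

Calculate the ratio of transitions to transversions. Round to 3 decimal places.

Transitions are A↔G and C↔T; transversions are all other mismatches.
Transitions: 5. Transversions: 3.
R = 5/3 = 1.666666… ≈ 1.667 (to 3 d.p.).

1.667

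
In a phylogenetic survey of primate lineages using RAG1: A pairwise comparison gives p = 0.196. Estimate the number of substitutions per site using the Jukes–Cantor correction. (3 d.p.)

0.227

d = −(3/4) ln(1 − 4p/3) = −0.75 ln(1 − 0.261333) = −0.75 ln(0.738667)
  = −0.75 × (-0.302908) = 0.227181 substitutions/site.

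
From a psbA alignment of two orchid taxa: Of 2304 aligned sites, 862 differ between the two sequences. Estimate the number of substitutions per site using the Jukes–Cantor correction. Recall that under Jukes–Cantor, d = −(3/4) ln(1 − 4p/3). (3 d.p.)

p = 862/2304 ≈ 0.374132.
d = −(3/4) ln(1 − 4p/3) = −0.75 ln(1 − 0.498843) = −0.75 ln(0.501157)
  = −0.75 × (-0.690836) = 0.518127 substitutions/site.

0.518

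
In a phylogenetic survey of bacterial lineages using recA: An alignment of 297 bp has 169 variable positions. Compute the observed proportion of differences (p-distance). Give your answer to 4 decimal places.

0.5690

p = 169/297 = 0.569023… ≈ 0.5690 (to 4 d.p.).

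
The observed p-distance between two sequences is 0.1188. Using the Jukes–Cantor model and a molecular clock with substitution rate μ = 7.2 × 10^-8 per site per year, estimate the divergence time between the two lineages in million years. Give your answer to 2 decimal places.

d = −(3/4) ln(1 − 4p/3) = −0.75 ln(1 − 0.1584) = −0.75 ln(0.8416)
  = −0.75 × (-0.172450) = 0.129338 substitutions/site.
Under a molecular clock d = 2μt, so t = d/(2μ) = 0.129338 / (2 × 7.2 × 10^-8) = 0.90 million years.

0.90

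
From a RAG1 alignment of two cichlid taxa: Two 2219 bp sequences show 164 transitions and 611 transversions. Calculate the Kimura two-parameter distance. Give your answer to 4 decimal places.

P = 164/2219 ≈ 0.073907 and Q = 611/2219 ≈ 0.275349.
Under the Kimura two-parameter model, d = −½ ln(1 − 2P − Q) − ¼ ln(1 − 2Q).
1 − 2P − Q = 0.576837, giving −½ ln(0.576837) = 0.275098.
1 − 2Q = 0.449302, giving −¼ ln(0.449302) = 0.200015.
d = 0.275098 + 0.200015 = 0.475113.

0.4751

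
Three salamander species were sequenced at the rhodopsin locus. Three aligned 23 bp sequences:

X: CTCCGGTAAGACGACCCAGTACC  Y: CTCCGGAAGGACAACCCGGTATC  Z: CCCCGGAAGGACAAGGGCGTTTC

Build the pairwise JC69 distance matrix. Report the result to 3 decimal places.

d(X,Y) = 0.257, d(X,Z) = 0.650, d(Y,Z) = 0.321

X–Y: 5/23 sites differ → p ≈ 0.217391, d = −0.75 ln(1 − 0.289855) = 0.256715 ≈ 0.257.
X–Z: 10/23 sites differ → p ≈ 0.434783, d = −0.75 ln(1 − 0.579711) = 0.650110 ≈ 0.650.
Y–Z: 6/23 sites differ → p ≈ 0.26087, d = −0.75 ln(1 − 0.347827) = 0.320584 ≈ 0.321.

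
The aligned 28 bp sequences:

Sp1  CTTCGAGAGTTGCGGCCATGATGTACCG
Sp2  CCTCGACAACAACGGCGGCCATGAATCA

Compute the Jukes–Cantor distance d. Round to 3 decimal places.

The sequences differ at 13 of 28 sites, so p = 13/28 ≈ 0.464286.
d = −(3/4) ln(1 − 4p/3) = −0.75 ln(1 − 0.619048) = −0.75 ln(0.380952)
  = −0.75 × (-0.965082) = 0.723812 substitutions/site.

0.724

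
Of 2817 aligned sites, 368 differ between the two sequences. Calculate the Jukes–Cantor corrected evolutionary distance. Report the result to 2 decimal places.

0.14

p = 368/2817 ≈ 0.130635.
d = −(3/4) ln(1 − 4p/3) = −0.75 ln(1 − 0.17418) = −0.75 ln(0.82582)
  = −0.75 × (-0.191378) = 0.143534 substitutions/site.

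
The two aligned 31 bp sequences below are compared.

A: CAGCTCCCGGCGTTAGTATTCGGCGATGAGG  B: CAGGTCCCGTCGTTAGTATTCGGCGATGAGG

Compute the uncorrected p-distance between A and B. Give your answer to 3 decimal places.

0.065

The sequences differ at 2 of 31 positions (sites 4, 10).
p = 2/31 = 0.064516… ≈ 0.065 (to 3 d.p.).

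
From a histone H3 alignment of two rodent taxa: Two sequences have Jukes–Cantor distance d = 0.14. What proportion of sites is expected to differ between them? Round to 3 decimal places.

0.128

p = (3/4)(1 − e^(−4d/3)) = 0.75 × (1 − e^(-0.186667)) = 0.75 × (1 − 0.829720) = 0.127710.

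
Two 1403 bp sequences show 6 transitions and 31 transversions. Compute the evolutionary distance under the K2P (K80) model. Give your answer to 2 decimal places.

P = 6/1403 ≈ 0.004277 and Q = 31/1403 ≈ 0.022096.
Under the Kimura two-parameter model, d = −½ ln(1 − 2P − Q) − ¼ ln(1 − 2Q).
1 − 2P − Q = 0.96935, giving −½ ln(0.96935) = 0.015565.
1 − 2Q = 0.955808, giving −¼ ln(0.955808) = 0.011300.
d = 0.015565 + 0.011300 = 0.026865.

0.03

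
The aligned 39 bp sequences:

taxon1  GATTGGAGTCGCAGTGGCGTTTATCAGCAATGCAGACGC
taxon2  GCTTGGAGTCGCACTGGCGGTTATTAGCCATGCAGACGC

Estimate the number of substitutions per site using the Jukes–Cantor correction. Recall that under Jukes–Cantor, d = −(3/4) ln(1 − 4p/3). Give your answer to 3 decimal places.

0.141

The sequences differ at 5 of 39 sites (2, 14, 20, 25, 29), so p = 5/39 ≈ 0.128205.
d = −(3/4) ln(1 − 4p/3) = −0.75 ln(1 − 0.17094) = −0.75 ln(0.82906)
  = −0.75 × (-0.187463) = 0.140597 substitutions/site.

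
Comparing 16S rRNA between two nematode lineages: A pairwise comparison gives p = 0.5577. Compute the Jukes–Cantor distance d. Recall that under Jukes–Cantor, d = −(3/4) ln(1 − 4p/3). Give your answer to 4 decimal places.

d = −(3/4) ln(1 − 4p/3) = −0.75 ln(1 − 0.7436) = −0.75 ln(0.2564)
  = −0.75 × (-1.361017) = 1.020763 substitutions/site.

1.0208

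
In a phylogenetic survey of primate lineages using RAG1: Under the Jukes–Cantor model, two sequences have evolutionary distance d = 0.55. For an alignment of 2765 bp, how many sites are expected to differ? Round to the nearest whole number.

Invert JC69: p = (3/4)(1 − e^(−4d/3)) = 0.75 × (1 − e^(-0.733333)) = 0.75 × (1 − 0.480305) = 0.389771.
Expected differing sites = pL ≈ 0.389771 × 2765 = 1077.716815 ≈ 1078.

1078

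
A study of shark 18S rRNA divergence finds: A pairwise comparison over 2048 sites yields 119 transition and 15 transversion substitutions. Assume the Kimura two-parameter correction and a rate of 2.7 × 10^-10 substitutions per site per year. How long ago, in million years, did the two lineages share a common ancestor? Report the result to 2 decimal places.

P = 119/2048 ≈ 0.058105 and Q = 15/2048 ≈ 0.007324.
Under the Kimura two-parameter model, d = −½ ln(1 − 2P − Q) − ¼ ln(1 − 2Q).
1 − 2P − Q = 0.876466, giving −½ ln(0.876466) = 0.065929.
1 − 2Q = 0.985352, giving −¼ ln(0.985352) = 0.003689.
d = 0.065929 + 0.003689 = 0.069618.
Under a molecular clock d = 2μt, so t = d/(2μ) = 0.069618 / (2 × 2.7 × 10^-10) = 128.92 million years.

128.92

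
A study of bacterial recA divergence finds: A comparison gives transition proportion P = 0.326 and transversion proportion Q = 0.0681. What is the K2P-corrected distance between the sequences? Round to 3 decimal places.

Under the Kimura two-parameter model, d = −½ ln(1 − 2P − Q) − ¼ ln(1 − 2Q).
1 − 2P − Q = 0.2799, giving −½ ln(0.2799) = 0.636661.
1 − 2Q = 0.8638, giving −¼ ln(0.8638) = 0.036604.
d = 0.636661 + 0.036604 = 0.673265.

0.673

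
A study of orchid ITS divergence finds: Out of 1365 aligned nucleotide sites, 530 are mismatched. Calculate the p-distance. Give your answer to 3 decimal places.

0.388

p = 530/1365 = 0.388278… ≈ 0.388 (to 3 d.p.).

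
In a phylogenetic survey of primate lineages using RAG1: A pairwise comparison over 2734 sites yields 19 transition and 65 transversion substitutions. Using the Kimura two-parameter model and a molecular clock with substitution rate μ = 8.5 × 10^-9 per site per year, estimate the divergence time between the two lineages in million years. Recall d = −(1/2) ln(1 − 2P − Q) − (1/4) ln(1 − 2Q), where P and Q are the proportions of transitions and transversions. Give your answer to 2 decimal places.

1.85

P = 19/2734 ≈ 0.00695 and Q = 65/2734 ≈ 0.023775.
Under the Kimura two-parameter model, d = −½ ln(1 − 2P − Q) − ¼ ln(1 − 2Q).
1 − 2P − Q = 0.962325, giving −½ ln(0.962325) = 0.019202.
1 − 2Q = 0.95245, giving −¼ ln(0.95245) = 0.012179.
d = 0.019202 + 0.012179 = 0.031381.
Under a molecular clock d = 2μt, so t = d/(2μ) = 0.031381 / (2 × 8.5 × 10^-9) = 1.85 million years.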